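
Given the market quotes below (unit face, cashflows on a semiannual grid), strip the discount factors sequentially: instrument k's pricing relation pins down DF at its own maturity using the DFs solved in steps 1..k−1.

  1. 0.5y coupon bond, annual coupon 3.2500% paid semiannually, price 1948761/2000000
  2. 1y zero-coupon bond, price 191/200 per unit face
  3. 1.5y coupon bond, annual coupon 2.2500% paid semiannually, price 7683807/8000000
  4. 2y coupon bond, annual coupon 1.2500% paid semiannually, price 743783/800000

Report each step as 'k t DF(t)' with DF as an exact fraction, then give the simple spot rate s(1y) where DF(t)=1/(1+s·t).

1 1/2 2397/2500
2 1 191/200
3 3/2 1857/2000
4 2 9063/10000
s(1y) = (1/(191/200) − 1)/(1) = 9/191 ≈ 4.7120%

step 1 [0.5y] bond c/2=13/800: DF=(1948761/2000000 − 13/800·(0))/(1+13/800) = 2397/2500 ≈ 0.958800
step 2 [1y] zero: DF = P = 191/200 ≈ 0.955000
step 3 [1.5y] bond c/2=9/800: DF=(7683807/8000000 − 9/800·(0.958800+0.955000))/(1+9/800) = 1857/2000 ≈ 0.928500
step 4 [2y] bond c/2=1/160: DF=(743783/800000 − 1/160·(0.958800+0.955000+0.928500))/(1+1/160) = 9063/10000 ≈ 0.906300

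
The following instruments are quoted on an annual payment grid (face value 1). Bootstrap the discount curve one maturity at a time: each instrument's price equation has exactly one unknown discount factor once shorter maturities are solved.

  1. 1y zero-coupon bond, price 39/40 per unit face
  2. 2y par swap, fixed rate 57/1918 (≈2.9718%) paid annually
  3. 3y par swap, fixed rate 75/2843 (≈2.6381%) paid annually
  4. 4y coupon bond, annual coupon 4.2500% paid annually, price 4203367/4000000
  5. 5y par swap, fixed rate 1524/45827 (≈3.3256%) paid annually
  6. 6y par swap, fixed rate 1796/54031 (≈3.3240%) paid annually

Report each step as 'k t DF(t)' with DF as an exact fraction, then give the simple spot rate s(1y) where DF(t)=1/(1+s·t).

1 1 39/40
2 2 943/1000
3 3 37/40
4 4 8921/10000
5 5 2119/2500
6 6 2051/2500
s(1y) = (1/(39/40) − 1)/(1) = 1/39 ≈ 2.5641%

step 1 [1y] zero: DF = P = 39/40 ≈ 0.975000
step 2 [2y] swap r/1=57/1918: DF=(1 − 57/1918·(0.975000))/(1+57/1918) = 943/1000 ≈ 0.943000
step 3 [3y] swap r/1=75/2843: DF=(1 − 75/2843·(0.975000+0.943000))/(1+75/2843) = 37/40 ≈ 0.925000
step 4 [4y] bond c/1=17/400: DF=(4203367/4000000 − 17/400·(0.975000+0.943000+0.925000))/(1+17/400) = 8921/10000 ≈ 0.892100
step 5 [5y] swap r/1=1524/45827: DF=(1 − 1524/45827·(0.975000+0.943000+0.925000+0.892100))/(1+1524/45827) = 2119/2500 ≈ 0.847600
step 6 [6y] swap r/1=1796/54031: DF=(1 − 1796/54031·(0.975000+0.943000+0.925000+0.892100+0.847600))/(1+1796/54031) = 2051/2500 ≈ 0.820400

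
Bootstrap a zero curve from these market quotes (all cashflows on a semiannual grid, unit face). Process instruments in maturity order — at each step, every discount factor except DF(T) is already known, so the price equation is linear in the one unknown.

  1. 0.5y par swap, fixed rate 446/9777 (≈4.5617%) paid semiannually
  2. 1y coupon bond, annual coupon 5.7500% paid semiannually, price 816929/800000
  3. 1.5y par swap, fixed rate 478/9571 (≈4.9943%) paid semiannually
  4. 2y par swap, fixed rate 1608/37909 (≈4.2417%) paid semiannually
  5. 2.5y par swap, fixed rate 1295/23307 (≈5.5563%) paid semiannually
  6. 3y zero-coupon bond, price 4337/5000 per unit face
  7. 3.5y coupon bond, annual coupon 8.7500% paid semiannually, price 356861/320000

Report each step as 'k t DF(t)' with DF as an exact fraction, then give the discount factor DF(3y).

step 1 [0.5y] swap r/2=223/9777: DF=(1 − 223/9777·(0))/(1+223/9777) = 9777/10000 ≈ 0.977700
step 2 [1y] bond c/2=23/800: DF=(816929/800000 − 23/800·(0.977700))/(1+23/800) = 9653/10000 ≈ 0.965300
step 3 [1.5y] swap r/2=239/9571: DF=(1 − 239/9571·(0.977700+0.965300))/(1+239/9571) = 9283/10000 ≈ 0.928300
step 4 [2y] swap r/2=804/37909: DF=(1 − 804/37909·(0.977700+0.965300+0.928300))/(1+804/37909) = 2299/2500 ≈ 0.919600
step 5 [2.5y] swap r/2=1295/46614: DF=(1 − 1295/46614·(0.977700+0.965300+0.928300+0.919600))/(1+1295/46614) = 1741/2000 ≈ 0.870500
step 6 [3y] zero: DF = P = 4337/5000 ≈ 0.867400
step 7 [3.5y] bond c/2=7/160: DF=(356861/320000 − 7/160·(0.977700+0.965300+0.928300+0.919600+0.870500+0.867400))/(1+7/160) = 8367/10000 ≈ 0.836700

1 1/2 9777/10000
2 1 9653/10000
3 3/2 9283/10000
4 2 2299/2500
5 5/2 1741/2000
6 3 4337/5000
7 7/2 8367/10000
DF(3y) = 4337/5000 ≈ 0.867400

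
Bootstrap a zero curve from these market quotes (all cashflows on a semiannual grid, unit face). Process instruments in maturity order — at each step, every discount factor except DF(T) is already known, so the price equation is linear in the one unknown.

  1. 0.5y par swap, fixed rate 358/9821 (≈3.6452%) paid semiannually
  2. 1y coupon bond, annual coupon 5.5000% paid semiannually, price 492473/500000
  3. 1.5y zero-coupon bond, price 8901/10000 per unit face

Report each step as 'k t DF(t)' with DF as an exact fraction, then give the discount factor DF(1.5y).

1 1/2 9821/10000
2 1 9323/10000
3 3/2 8901/10000
DF(1.5y) = 8901/10000 ≈ 0.890100

step 1 [0.5y] swap r/2=179/9821: DF=(1 − 179/9821·(0))/(1+179/9821) = 9821/10000 ≈ 0.982100
step 2 [1y] bond c/2=11/400: DF=(492473/500000 − 11/400·(0.982100))/(1+11/400) = 9323/10000 ≈ 0.932300
step 3 [1.5y] zero: DF = P = 8901/10000 ≈ 0.890100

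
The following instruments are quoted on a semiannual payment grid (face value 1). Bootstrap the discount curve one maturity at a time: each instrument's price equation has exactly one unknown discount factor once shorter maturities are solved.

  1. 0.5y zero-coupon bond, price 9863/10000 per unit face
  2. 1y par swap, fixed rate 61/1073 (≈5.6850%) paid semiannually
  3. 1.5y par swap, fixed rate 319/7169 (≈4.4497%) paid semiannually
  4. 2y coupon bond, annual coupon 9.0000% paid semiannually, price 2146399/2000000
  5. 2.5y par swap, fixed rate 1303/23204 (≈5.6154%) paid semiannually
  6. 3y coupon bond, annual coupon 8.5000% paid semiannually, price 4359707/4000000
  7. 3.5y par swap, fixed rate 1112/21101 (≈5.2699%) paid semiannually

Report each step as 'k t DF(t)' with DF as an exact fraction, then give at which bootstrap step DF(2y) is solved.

1 1/2 9863/10000
2 1 9451/10000
3 3/2 4681/5000
4 2 1807/2000
5 5/2 8697/10000
6 3 8563/10000
7 7/2 2083/2500
DF(2y) is solved at step 4

step 1 [0.5y] zero: DF = P = 9863/10000 ≈ 0.986300
step 2 [1y] swap r/2=61/2146: DF=(1 − 61/2146·(0.986300))/(1+61/2146) = 9451/10000 ≈ 0.945100
step 3 [1.5y] swap r/2=319/14338: DF=(1 − 319/14338·(0.986300+0.945100))/(1+319/14338) = 4681/5000 ≈ 0.936200
step 4 [2y] bond c/2=9/200: DF=(2146399/2000000 − 9/200·(0.986300+0.945100+0.936200))/(1+9/200) = 1807/2000 ≈ 0.903500
step 5 [2.5y] swap r/2=1303/46408: DF=(1 − 1303/46408·(0.986300+0.945100+0.936200+0.903500))/(1+1303/46408) = 8697/10000 ≈ 0.869700
step 6 [3y] bond c/2=17/400: DF=(4359707/4000000 − 17/400·(0.986300+0.945100+0.936200+0.903500+0.869700))/(1+17/400) = 8563/10000 ≈ 0.856300
step 7 [3.5y] swap r/2=556/21101: DF=(1 − 556/21101·(0.986300+0.945100+0.936200+0.903500+0.869700+0.856300))/(1+556/21101) = 2083/2500 ≈ 0.833200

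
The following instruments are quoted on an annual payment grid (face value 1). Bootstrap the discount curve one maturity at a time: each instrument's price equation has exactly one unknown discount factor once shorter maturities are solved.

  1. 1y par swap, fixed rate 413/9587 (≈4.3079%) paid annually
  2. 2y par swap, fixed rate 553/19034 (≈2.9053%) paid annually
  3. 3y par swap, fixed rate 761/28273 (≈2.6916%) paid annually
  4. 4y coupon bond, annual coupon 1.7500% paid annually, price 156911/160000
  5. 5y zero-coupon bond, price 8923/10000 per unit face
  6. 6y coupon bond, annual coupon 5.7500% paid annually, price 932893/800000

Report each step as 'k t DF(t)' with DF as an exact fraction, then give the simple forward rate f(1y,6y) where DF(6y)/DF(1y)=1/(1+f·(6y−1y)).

1 1 9587/10000
2 2 9447/10000
3 3 9239/10000
4 4 572/625
5 5 8923/10000
6 6 8507/10000
f(1y,6y) = ((9587/10000)/(8507/10000) − 1)/(5) = 216/8507 ≈ 2.5391%

step 1 [1y] swap r/1=413/9587: DF=(1 − 413/9587·(0))/(1+413/9587) = 9587/10000 ≈ 0.958700
step 2 [2y] swap r/1=553/19034: DF=(1 − 553/19034·(0.958700))/(1+553/19034) = 9447/10000 ≈ 0.944700
step 3 [3y] swap r/1=761/28273: DF=(1 − 761/28273·(0.958700+0.944700))/(1+761/28273) = 9239/10000 ≈ 0.923900
step 4 [4y] bond c/1=7/400: DF=(156911/160000 − 7/400·(0.958700+0.944700+0.923900))/(1+7/400) = 572/625 ≈ 0.915200
step 5 [5y] zero: DF = P = 8923/10000 ≈ 0.892300
step 6 [6y] bond c/1=23/400: DF=(932893/800000 − 23/400·(0.958700+0.944700+0.923900+0.915200+0.892300))/(1+23/400) = 8507/10000 ≈ 0.850700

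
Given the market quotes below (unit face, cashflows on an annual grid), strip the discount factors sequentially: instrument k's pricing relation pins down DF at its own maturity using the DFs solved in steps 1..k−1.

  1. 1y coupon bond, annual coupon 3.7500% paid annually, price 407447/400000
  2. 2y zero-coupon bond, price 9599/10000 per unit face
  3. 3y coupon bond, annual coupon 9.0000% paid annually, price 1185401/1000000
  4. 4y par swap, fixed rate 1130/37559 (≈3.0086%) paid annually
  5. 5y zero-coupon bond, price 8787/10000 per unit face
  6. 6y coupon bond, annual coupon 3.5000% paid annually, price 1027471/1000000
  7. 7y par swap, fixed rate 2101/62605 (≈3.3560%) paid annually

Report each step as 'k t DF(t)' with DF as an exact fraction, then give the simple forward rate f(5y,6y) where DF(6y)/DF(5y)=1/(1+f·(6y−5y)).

1 1 4909/5000
2 2 9599/10000
3 3 1159/1250
4 4 887/1000
5 5 8787/10000
6 6 209/250
7 7 7899/10000
f(5y,6y) = ((8787/10000)/(209/250) − 1)/(1) = 427/8360 ≈ 5.1077%

step 1 [1y] bond c/1=3/80: DF=(407447/400000 − 3/80·(0))/(1+3/80) = 4909/5000 ≈ 0.981800
step 2 [2y] zero: DF = P = 9599/10000 ≈ 0.959900
step 3 [3y] bond c/1=9/100: DF=(1185401/1000000 − 9/100·(0.981800+0.959900))/(1+9/100) = 1159/1250 ≈ 0.927200
step 4 [4y] swap r/1=1130/37559: DF=(1 − 1130/37559·(0.981800+0.959900+0.927200))/(1+1130/37559) = 887/1000 ≈ 0.887000
step 5 [5y] zero: DF = P = 8787/10000 ≈ 0.878700
step 6 [6y] bond c/1=7/200: DF=(1027471/1000000 − 7/200·(0.981800+0.959900+0.927200+0.887000+0.878700))/(1+7/200) = 209/250 ≈ 0.836000
step 7 [7y] swap r/1=2101/62605: DF=(1 − 2101/62605·(0.981800+0.959900+0.927200+0.887000+0.878700+0.836000))/(1+2101/62605) = 7899/10000 ≈ 0.789900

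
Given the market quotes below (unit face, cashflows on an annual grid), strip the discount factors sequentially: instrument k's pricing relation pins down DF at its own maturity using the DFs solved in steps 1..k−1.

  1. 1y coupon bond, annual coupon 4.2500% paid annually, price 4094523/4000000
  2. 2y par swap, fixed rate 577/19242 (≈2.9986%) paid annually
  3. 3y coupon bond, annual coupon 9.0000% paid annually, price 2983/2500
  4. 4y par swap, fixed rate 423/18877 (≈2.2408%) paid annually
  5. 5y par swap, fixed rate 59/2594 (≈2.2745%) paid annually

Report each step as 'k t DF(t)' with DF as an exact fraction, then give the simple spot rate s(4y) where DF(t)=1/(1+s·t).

1 1 9819/10000
2 2 9423/10000
3 3 4679/5000
4 4 4577/5000
5 5 4469/5000
s(4y) = (1/(4577/5000) − 1)/(4) = 423/18308 ≈ 2.3105%

step 1 [1y] bond c/1=17/400: DF=(4094523/4000000 − 17/400·(0))/(1+17/400) = 9819/10000 ≈ 0.981900
step 2 [2y] swap r/1=577/19242: DF=(1 − 577/19242·(0.981900))/(1+577/19242) = 9423/10000 ≈ 0.942300
step 3 [3y] bond c/1=9/100: DF=(2983/2500 − 9/100·(0.981900+0.942300))/(1+9/100) = 4679/5000 ≈ 0.935800
step 4 [4y] swap r/1=423/18877: DF=(1 − 423/18877·(0.981900+0.942300+0.935800))/(1+423/18877) = 4577/5000 ≈ 0.915400
step 5 [5y] swap r/1=59/2594: DF=(1 − 59/2594·(0.981900+0.942300+0.935800+0.915400))/(1+59/2594) = 4469/5000 ≈ 0.893800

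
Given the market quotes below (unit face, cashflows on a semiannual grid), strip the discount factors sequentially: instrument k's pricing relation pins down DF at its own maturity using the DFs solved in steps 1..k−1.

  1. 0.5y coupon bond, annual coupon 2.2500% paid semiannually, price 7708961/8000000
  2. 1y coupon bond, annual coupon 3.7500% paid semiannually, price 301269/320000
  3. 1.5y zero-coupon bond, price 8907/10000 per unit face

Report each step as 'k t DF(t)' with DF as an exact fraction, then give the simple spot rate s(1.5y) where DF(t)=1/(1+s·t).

1 1/2 9529/10000
2 1 4533/5000
3 3/2 8907/10000
s(1.5y) = (1/(8907/10000) − 1)/(3/2) = 2186/26721 ≈ 8.1808%

step 1 [0.5y] bond c/2=9/800: DF=(7708961/8000000 − 9/800·(0))/(1+9/800) = 9529/10000 ≈ 0.952900
step 2 [1y] bond c/2=3/160: DF=(301269/320000 − 3/160·(0.952900))/(1+3/160) = 4533/5000 ≈ 0.906600
step 3 [1.5y] zero: DF = P = 8907/10000 ≈ 0.890700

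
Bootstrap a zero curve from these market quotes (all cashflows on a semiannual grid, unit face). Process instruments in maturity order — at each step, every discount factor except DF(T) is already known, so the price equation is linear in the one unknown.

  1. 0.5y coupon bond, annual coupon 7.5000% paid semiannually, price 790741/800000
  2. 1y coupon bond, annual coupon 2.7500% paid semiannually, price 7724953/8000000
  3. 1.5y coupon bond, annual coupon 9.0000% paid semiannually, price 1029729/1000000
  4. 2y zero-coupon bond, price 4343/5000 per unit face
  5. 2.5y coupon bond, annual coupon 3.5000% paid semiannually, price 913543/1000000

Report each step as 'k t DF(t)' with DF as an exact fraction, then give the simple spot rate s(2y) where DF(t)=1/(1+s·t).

1 1/2 9527/10000
2 1 2349/2500
3 3/2 9039/10000
4 2 4343/5000
5 5/2 2087/2500
s(2y) = (1/(4343/5000) − 1)/(2) = 657/8686 ≈ 7.5639%

step 1 [0.5y] bond c/2=3/80: DF=(790741/800000 − 3/80·(0))/(1+3/80) = 9527/10000 ≈ 0.952700
step 2 [1y] bond c/2=11/800: DF=(7724953/8000000 − 11/800·(0.952700))/(1+11/800) = 2349/2500 ≈ 0.939600
step 3 [1.5y] bond c/2=9/200: DF=(1029729/1000000 − 9/200·(0.952700+0.939600))/(1+9/200) = 9039/10000 ≈ 0.903900
step 4 [2y] zero: DF = P = 4343/5000 ≈ 0.868600
step 5 [2.5y] bond c/2=7/400: DF=(913543/1000000 − 7/400·(0.952700+0.939600+0.903900+0.868600))/(1+7/400) = 2087/2500 ≈ 0.834800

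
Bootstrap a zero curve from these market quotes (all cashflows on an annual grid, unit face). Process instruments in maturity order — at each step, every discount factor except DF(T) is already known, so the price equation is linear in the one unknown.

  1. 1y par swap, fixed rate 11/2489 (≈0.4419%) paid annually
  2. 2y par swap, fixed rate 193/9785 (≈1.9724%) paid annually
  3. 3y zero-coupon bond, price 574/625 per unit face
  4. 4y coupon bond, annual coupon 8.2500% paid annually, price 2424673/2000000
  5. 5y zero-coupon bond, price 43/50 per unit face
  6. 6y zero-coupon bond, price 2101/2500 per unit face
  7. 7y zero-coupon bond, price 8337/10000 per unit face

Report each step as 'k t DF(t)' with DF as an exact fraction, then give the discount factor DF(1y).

step 1 [1y] swap r/1=11/2489: DF=(1 − 11/2489·(0))/(1+11/2489) = 2489/2500 ≈ 0.995600
step 2 [2y] swap r/1=193/9785: DF=(1 − 193/9785·(0.995600))/(1+193/9785) = 4807/5000 ≈ 0.961400
step 3 [3y] zero: DF = P = 574/625 ≈ 0.918400
step 4 [4y] bond c/1=33/400: DF=(2424673/2000000 − 33/400·(0.995600+0.961400+0.918400))/(1+33/400) = 563/625 ≈ 0.900800
step 5 [5y] zero: DF = P = 43/50 ≈ 0.860000
step 6 [6y] zero: DF = P = 2101/2500 ≈ 0.840400
step 7 [7y] zero: DF = P = 8337/10000 ≈ 0.833700

1 1 2489/2500
2 2 4807/5000
3 3 574/625
4 4 563/625
5 5 43/50
6 6 2101/2500
7 7 8337/10000
DF(1y) = 2489/2500 ≈ 0.995600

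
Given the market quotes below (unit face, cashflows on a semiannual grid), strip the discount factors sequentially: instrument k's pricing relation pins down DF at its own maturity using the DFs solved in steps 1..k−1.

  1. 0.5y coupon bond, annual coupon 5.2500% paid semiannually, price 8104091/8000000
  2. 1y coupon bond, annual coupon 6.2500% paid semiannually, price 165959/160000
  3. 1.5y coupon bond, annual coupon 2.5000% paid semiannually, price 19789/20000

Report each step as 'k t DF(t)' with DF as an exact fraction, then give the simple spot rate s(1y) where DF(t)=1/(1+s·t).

1 1/2 9871/10000
2 1 9759/10000
3 3/2 953/1000
s(1y) = (1/(9759/10000) − 1)/(1) = 241/9759 ≈ 2.4695%

step 1 [0.5y] bond c/2=21/800: DF=(8104091/8000000 − 21/800·(0))/(1+21/800) = 9871/10000 ≈ 0.987100
step 2 [1y] bond c/2=1/32: DF=(165959/160000 − 1/32·(0.987100))/(1+1/32) = 9759/10000 ≈ 0.975900
step 3 [1.5y] bond c/2=1/80: DF=(19789/20000 − 1/80·(0.987100+0.975900))/(1+1/80) = 953/1000 ≈ 0.953000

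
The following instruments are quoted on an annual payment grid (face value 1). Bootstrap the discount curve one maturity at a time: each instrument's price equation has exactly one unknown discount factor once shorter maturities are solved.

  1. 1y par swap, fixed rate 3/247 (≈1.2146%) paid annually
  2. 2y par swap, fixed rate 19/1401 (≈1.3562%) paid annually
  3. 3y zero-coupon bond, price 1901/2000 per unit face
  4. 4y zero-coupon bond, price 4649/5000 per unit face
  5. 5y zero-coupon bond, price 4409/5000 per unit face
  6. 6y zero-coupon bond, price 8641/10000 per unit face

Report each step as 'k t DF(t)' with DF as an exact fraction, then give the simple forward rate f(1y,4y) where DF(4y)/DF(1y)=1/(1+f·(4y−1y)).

step 1 [1y] swap r/1=3/247: DF=(1 − 3/247·(0))/(1+3/247) = 247/250 ≈ 0.988000
step 2 [2y] swap r/1=19/1401: DF=(1 − 19/1401·(0.988000))/(1+19/1401) = 4867/5000 ≈ 0.973400
step 3 [3y] zero: DF = P = 1901/2000 ≈ 0.950500
step 4 [4y] zero: DF = P = 4649/5000 ≈ 0.929800
step 5 [5y] zero: DF = P = 4409/5000 ≈ 0.881800
step 6 [6y] zero: DF = P = 8641/10000 ≈ 0.864100

1 1 247/250
2 2 4867/5000
3 3 1901/2000
4 4 4649/5000
5 5 4409/5000
6 6 8641/10000
f(1y,4y) = ((247/250)/(4649/5000) − 1)/(3) = 97/4649 ≈ 2.0865%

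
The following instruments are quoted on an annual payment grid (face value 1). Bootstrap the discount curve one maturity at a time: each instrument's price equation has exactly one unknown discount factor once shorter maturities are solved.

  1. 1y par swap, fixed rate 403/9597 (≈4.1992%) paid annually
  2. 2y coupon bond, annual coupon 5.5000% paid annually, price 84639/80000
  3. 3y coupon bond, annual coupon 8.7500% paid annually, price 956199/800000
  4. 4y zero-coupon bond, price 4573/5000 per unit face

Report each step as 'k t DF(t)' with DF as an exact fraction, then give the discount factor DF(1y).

step 1 [1y] swap r/1=403/9597: DF=(1 − 403/9597·(0))/(1+403/9597) = 9597/10000 ≈ 0.959700
step 2 [2y] bond c/1=11/200: DF=(84639/80000 − 11/200·(0.959700))/(1+11/200) = 1191/1250 ≈ 0.952800
step 3 [3y] bond c/1=7/80: DF=(956199/800000 − 7/80·(0.959700+0.952800))/(1+7/80) = 2363/2500 ≈ 0.945200
step 4 [4y] zero: DF = P = 4573/5000 ≈ 0.914600

1 1 9597/10000
2 2 1191/1250
3 3 2363/2500
4 4 4573/5000
DF(1y) = 9597/10000 ≈ 0.959700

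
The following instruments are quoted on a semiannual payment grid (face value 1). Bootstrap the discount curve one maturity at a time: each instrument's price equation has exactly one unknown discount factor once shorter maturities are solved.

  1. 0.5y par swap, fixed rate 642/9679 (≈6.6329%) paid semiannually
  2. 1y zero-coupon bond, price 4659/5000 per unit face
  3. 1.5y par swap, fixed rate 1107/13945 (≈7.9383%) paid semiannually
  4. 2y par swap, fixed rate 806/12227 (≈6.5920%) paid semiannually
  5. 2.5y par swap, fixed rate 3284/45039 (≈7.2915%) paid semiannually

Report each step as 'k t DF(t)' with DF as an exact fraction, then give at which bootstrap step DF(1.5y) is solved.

step 1 [0.5y] swap r/2=321/9679: DF=(1 − 321/9679·(0))/(1+321/9679) = 9679/10000 ≈ 0.967900
step 2 [1y] zero: DF = P = 4659/5000 ≈ 0.931800
step 3 [1.5y] swap r/2=1107/27890: DF=(1 − 1107/27890·(0.967900+0.931800))/(1+1107/27890) = 8893/10000 ≈ 0.889300
step 4 [2y] swap r/2=403/12227: DF=(1 − 403/12227·(0.967900+0.931800+0.889300))/(1+403/12227) = 8791/10000 ≈ 0.879100
step 5 [2.5y] swap r/2=1642/45039: DF=(1 − 1642/45039·(0.967900+0.931800+0.889300+0.879100))/(1+1642/45039) = 4179/5000 ≈ 0.835800

1 1/2 9679/10000
2 1 4659/5000
3 3/2 8893/10000
4 2 8791/10000
5 5/2 4179/5000
DF(1.5y) is solved at step 3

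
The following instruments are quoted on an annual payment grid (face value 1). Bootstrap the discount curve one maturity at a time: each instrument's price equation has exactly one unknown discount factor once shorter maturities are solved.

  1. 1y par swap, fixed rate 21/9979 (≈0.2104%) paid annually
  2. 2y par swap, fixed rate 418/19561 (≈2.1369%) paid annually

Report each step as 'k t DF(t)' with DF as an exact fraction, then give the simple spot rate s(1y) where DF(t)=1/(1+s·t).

1 1 9979/10000
2 2 4791/5000
s(1y) = (1/(9979/10000) − 1)/(1) = 21/9979 ≈ 0.2104%

step 1 [1y] swap r/1=21/9979: DF=(1 − 21/9979·(0))/(1+21/9979) = 9979/10000 ≈ 0.997900
step 2 [2y] swap r/1=418/19561: DF=(1 − 418/19561·(0.997900))/(1+418/19561) = 4791/5000 ≈ 0.958200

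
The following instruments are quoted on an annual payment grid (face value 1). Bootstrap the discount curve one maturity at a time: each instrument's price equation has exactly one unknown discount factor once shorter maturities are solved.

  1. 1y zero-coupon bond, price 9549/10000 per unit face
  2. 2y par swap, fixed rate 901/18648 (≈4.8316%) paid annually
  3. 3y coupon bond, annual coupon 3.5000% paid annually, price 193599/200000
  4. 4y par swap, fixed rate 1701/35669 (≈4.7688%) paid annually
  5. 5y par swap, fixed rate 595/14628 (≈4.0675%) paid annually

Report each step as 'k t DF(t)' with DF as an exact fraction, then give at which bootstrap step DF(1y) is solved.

step 1 [1y] zero: DF = P = 9549/10000 ≈ 0.954900
step 2 [2y] swap r/1=901/18648: DF=(1 − 901/18648·(0.954900))/(1+901/18648) = 9099/10000 ≈ 0.909900
step 3 [3y] bond c/1=7/200: DF=(193599/200000 − 7/200·(0.954900+0.909900))/(1+7/200) = 4361/5000 ≈ 0.872200
step 4 [4y] swap r/1=1701/35669: DF=(1 − 1701/35669·(0.954900+0.909900+0.872200))/(1+1701/35669) = 8299/10000 ≈ 0.829900
step 5 [5y] swap r/1=595/14628: DF=(1 − 595/14628·(0.954900+0.909900+0.872200+0.829900))/(1+595/14628) = 1643/2000 ≈ 0.821500

1 1 9549/10000
2 2 9099/10000
3 3 4361/5000
4 4 8299/10000
5 5 1643/2000
DF(1y) is solved at step 1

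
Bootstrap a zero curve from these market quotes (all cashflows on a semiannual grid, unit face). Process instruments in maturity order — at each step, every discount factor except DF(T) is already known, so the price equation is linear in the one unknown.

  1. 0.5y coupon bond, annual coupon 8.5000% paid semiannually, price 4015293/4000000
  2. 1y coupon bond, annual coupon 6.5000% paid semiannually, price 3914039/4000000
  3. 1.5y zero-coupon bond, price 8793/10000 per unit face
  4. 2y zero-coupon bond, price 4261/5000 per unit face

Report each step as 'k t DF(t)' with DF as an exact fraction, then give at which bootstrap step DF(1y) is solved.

step 1 [0.5y] bond c/2=17/400: DF=(4015293/4000000 − 17/400·(0))/(1+17/400) = 9629/10000 ≈ 0.962900
step 2 [1y] bond c/2=13/400: DF=(3914039/4000000 − 13/400·(0.962900))/(1+13/400) = 4587/5000 ≈ 0.917400
step 3 [1.5y] zero: DF = P = 8793/10000 ≈ 0.879300
step 4 [2y] zero: DF = P = 4261/5000 ≈ 0.852200

1 1/2 9629/10000
2 1 4587/5000
3 3/2 8793/10000
4 2 4261/5000
DF(1y) is solved at step 2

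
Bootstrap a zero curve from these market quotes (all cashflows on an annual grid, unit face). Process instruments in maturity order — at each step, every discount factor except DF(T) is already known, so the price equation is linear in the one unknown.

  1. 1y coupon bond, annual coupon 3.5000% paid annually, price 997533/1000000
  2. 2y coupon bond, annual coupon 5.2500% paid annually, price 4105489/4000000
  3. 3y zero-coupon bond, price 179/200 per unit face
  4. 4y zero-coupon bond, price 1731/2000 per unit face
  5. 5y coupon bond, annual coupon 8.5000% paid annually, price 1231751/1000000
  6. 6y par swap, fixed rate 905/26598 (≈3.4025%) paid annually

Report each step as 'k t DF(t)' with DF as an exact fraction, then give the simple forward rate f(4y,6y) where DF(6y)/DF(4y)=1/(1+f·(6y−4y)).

step 1 [1y] bond c/1=7/200: DF=(997533/1000000 − 7/200·(0))/(1+7/200) = 4819/5000 ≈ 0.963800
step 2 [2y] bond c/1=21/400: DF=(4105489/4000000 − 21/400·(0.963800))/(1+21/400) = 9271/10000 ≈ 0.927100
step 3 [3y] zero: DF = P = 179/200 ≈ 0.895000
step 4 [4y] zero: DF = P = 1731/2000 ≈ 0.865500
step 5 [5y] bond c/1=17/200: DF=(1231751/1000000 − 17/200·(0.963800+0.927100+0.895000+0.865500))/(1+17/200) = 2123/2500 ≈ 0.849200
step 6 [6y] swap r/1=905/26598: DF=(1 − 905/26598·(0.963800+0.927100+0.895000+0.865500+0.849200))/(1+905/26598) = 819/1000 ≈ 0.819000

1 1 4819/5000
2 2 9271/10000
3 3 179/200
4 4 1731/2000
5 5 2123/2500
6 6 819/1000
f(4y,6y) = ((1731/2000)/(819/1000) − 1)/(2) = 31/1092 ≈ 2.8388%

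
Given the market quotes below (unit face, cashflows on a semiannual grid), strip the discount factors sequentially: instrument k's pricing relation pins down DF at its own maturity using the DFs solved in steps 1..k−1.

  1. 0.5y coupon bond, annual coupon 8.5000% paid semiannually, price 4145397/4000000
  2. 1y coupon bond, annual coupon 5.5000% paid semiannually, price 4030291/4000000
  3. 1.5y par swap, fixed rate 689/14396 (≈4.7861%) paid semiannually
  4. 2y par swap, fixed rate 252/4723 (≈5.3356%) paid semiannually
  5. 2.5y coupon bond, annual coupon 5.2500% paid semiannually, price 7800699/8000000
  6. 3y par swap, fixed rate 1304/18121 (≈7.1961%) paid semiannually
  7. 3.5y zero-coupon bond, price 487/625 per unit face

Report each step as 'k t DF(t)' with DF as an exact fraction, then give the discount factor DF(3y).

1 1/2 9941/10000
2 1 477/500
3 3/2 9311/10000
4 2 562/625
5 5/2 1707/2000
6 3 2011/2500
7 7/2 487/625
DF(3y) = 2011/2500 ≈ 0.804400

step 1 [0.5y] bond c/2=17/400: DF=(4145397/4000000 − 17/400·(0))/(1+17/400) = 9941/10000 ≈ 0.994100
step 2 [1y] bond c/2=11/400: DF=(4030291/4000000 − 11/400·(0.994100))/(1+11/400) = 477/500 ≈ 0.954000
step 3 [1.5y] swap r/2=689/28792: DF=(1 − 689/28792·(0.994100+0.954000))/(1+689/28792) = 9311/10000 ≈ 0.931100
step 4 [2y] swap r/2=126/4723: DF=(1 − 126/4723·(0.994100+0.954000+0.931100))/(1+126/4723) = 562/625 ≈ 0.899200
step 5 [2.5y] bond c/2=21/800: DF=(7800699/8000000 − 21/800·(0.994100+0.954000+0.931100+0.899200))/(1+21/800) = 1707/2000 ≈ 0.853500
step 6 [3y] swap r/2=652/18121: DF=(1 − 652/18121·(0.994100+0.954000+0.931100+0.899200+0.853500))/(1+652/18121) = 2011/2500 ≈ 0.804400
step 7 [3.5y] zero: DF = P = 487/625 ≈ 0.779200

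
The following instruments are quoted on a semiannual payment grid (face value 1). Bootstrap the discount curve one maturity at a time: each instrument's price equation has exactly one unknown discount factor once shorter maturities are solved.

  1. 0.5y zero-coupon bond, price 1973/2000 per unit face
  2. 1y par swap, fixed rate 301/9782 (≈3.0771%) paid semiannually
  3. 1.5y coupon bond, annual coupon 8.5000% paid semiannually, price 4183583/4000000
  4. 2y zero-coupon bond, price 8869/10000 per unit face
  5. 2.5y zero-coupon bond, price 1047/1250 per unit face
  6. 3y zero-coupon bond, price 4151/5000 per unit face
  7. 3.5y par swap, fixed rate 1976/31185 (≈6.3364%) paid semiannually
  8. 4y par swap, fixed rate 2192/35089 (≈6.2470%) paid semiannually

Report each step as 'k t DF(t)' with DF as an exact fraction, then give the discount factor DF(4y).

step 1 [0.5y] zero: DF = P = 1973/2000 ≈ 0.986500
step 2 [1y] swap r/2=301/19564: DF=(1 − 301/19564·(0.986500))/(1+301/19564) = 9699/10000 ≈ 0.969900
step 3 [1.5y] bond c/2=17/400: DF=(4183583/4000000 − 17/400·(0.986500+0.969900))/(1+17/400) = 1847/2000 ≈ 0.923500
step 4 [2y] zero: DF = P = 8869/10000 ≈ 0.886900
step 5 [2.5y] zero: DF = P = 1047/1250 ≈ 0.837600
step 6 [3y] zero: DF = P = 4151/5000 ≈ 0.830200
step 7 [3.5y] swap r/2=988/31185: DF=(1 − 988/31185·(0.986500+0.969900+0.923500+0.886900+0.837600+0.830200))/(1+988/31185) = 1003/1250 ≈ 0.802400
step 8 [4y] swap r/2=1096/35089: DF=(1 − 1096/35089·(0.986500+0.969900+0.923500+0.886900+0.837600+0.830200+0.802400))/(1+1096/35089) = 488/625 ≈ 0.780800

1 1/2 1973/2000
2 1 9699/10000
3 3/2 1847/2000
4 2 8869/10000
5 5/2 1047/1250
6 3 4151/5000
7 7/2 1003/1250
8 4 488/625
DF(4y) = 488/625 ≈ 0.780800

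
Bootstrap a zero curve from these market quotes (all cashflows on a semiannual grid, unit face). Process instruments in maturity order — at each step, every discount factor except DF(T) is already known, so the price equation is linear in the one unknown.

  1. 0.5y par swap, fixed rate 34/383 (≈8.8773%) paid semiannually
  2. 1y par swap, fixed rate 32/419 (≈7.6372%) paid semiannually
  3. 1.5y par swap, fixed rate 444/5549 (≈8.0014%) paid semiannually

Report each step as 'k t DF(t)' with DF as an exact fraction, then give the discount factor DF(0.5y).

step 1 [0.5y] swap r/2=17/383: DF=(1 − 17/383·(0))/(1+17/383) = 383/400 ≈ 0.957500
step 2 [1y] swap r/2=16/419: DF=(1 − 16/419·(0.957500))/(1+16/419) = 116/125 ≈ 0.928000
step 3 [1.5y] swap r/2=222/5549: DF=(1 − 222/5549·(0.957500+0.928000))/(1+222/5549) = 889/1000 ≈ 0.889000

1 1/2 383/400
2 1 116/125
3 3/2 889/1000
DF(0.5y) = 383/400 ≈ 0.957500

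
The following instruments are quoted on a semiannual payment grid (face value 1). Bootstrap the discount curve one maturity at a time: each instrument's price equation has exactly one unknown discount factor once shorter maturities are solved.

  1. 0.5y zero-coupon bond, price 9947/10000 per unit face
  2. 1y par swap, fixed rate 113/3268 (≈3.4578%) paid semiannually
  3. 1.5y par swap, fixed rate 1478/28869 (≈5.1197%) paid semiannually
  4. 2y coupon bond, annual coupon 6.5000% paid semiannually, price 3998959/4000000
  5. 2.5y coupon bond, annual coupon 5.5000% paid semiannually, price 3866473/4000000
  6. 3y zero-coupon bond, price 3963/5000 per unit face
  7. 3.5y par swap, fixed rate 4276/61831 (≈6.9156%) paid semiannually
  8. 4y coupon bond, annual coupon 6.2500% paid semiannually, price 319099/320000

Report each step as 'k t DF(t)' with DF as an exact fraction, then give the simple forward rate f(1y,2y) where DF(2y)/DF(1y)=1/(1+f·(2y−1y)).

step 1 [0.5y] zero: DF = P = 9947/10000 ≈ 0.994700
step 2 [1y] swap r/2=113/6536: DF=(1 − 113/6536·(0.994700))/(1+113/6536) = 9661/10000 ≈ 0.966100
step 3 [1.5y] swap r/2=739/28869: DF=(1 − 739/28869·(0.994700+0.966100))/(1+739/28869) = 9261/10000 ≈ 0.926100
step 4 [2y] bond c/2=13/400: DF=(3998959/4000000 − 13/400·(0.994700+0.966100+0.926100))/(1+13/400) = 4387/5000 ≈ 0.877400
step 5 [2.5y] bond c/2=11/400: DF=(3866473/4000000 − 11/400·(0.994700+0.966100+0.926100+0.877400))/(1+11/400) = 21/25 ≈ 0.840000
step 6 [3y] zero: DF = P = 3963/5000 ≈ 0.792600
step 7 [3.5y] swap r/2=2138/61831: DF=(1 − 2138/61831·(0.994700+0.966100+0.926100+0.877400+0.840000+0.792600))/(1+2138/61831) = 3931/5000 ≈ 0.786200
step 8 [4y] bond c/2=1/32: DF=(319099/320000 − 1/32·(0.994700+0.966100+0.926100+0.877400+0.840000+0.792600+0.786200))/(1+1/32) = 1949/2500 ≈ 0.779600

1 1/2 9947/10000
2 1 9661/10000
3 3/2 9261/10000
4 2 4387/5000
5 5/2 21/25
6 3 3963/5000
7 7/2 3931/5000
8 4 1949/2500
f(1y,2y) = ((9661/10000)/(4387/5000) − 1)/(1) = 887/8774 ≈ 10.1094%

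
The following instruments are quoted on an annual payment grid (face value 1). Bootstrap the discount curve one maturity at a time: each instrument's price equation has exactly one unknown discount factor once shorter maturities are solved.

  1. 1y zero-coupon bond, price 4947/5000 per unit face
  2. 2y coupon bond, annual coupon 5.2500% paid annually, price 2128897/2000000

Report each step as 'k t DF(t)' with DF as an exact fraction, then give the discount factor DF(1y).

step 1 [1y] zero: DF = P = 4947/5000 ≈ 0.989400
step 2 [2y] bond c/1=21/400: DF=(2128897/2000000 − 21/400·(0.989400))/(1+21/400) = 481/500 ≈ 0.962000

1 1 4947/5000
2 2 481/500
DF(1y) = 4947/5000 ≈ 0.989400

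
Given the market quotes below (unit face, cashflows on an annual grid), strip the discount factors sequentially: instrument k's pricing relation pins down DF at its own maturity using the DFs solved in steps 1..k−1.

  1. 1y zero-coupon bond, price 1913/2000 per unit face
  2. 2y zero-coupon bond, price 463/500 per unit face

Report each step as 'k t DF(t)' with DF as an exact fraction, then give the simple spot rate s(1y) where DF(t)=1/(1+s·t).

step 1 [1y] zero: DF = P = 1913/2000 ≈ 0.956500
step 2 [2y] zero: DF = P = 463/500 ≈ 0.926000

1 1 1913/2000
2 2 463/500
s(1y) = (1/(1913/2000) − 1)/(1) = 87/1913 ≈ 4.5478%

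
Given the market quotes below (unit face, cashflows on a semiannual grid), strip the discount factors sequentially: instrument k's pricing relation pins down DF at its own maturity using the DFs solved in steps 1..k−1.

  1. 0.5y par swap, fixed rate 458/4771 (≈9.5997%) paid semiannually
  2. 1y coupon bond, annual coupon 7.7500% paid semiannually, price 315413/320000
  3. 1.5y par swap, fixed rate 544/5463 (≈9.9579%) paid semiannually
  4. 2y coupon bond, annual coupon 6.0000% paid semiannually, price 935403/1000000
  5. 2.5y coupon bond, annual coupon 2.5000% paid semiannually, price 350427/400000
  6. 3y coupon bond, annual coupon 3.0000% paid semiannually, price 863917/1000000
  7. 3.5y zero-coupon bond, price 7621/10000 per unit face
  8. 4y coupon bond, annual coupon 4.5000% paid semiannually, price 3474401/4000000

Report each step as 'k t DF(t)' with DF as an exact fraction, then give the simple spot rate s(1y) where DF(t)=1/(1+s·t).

1 1/2 4771/5000
2 1 9133/10000
3 3/2 108/125
4 2 4143/5000
5 5/2 8213/10000
6 3 983/1250
7 7/2 7621/10000
8 4 719/1000
s(1y) = (1/(9133/10000) − 1)/(1) = 867/9133 ≈ 9.4930%

step 1 [0.5y] swap r/2=229/4771: DF=(1 − 229/4771·(0))/(1+229/4771) = 4771/5000 ≈ 0.954200
step 2 [1y] bond c/2=31/800: DF=(315413/320000 − 31/800·(0.954200))/(1+31/800) = 9133/10000 ≈ 0.913300
step 3 [1.5y] swap r/2=272/5463: DF=(1 − 272/5463·(0.954200+0.913300))/(1+272/5463) = 108/125 ≈ 0.864000
step 4 [2y] bond c/2=3/100: DF=(935403/1000000 − 3/100·(0.954200+0.913300+0.864000))/(1+3/100) = 4143/5000 ≈ 0.828600
step 5 [2.5y] bond c/2=1/80: DF=(350427/400000 − 1/80·(0.954200+0.913300+0.864000+0.828600))/(1+1/80) = 8213/10000 ≈ 0.821300
step 6 [3y] bond c/2=3/200: DF=(863917/1000000 − 3/200·(0.954200+0.913300+0.864000+0.828600+0.821300))/(1+3/200) = 983/1250 ≈ 0.786400
step 7 [3.5y] zero: DF = P = 7621/10000 ≈ 0.762100
step 8 [4y] bond c/2=9/400: DF=(3474401/4000000 − 9/400·(0.954200+0.913300+0.864000+0.828600+0.821300+0.786400+0.762100))/(1+9/400) = 719/1000 ≈ 0.719000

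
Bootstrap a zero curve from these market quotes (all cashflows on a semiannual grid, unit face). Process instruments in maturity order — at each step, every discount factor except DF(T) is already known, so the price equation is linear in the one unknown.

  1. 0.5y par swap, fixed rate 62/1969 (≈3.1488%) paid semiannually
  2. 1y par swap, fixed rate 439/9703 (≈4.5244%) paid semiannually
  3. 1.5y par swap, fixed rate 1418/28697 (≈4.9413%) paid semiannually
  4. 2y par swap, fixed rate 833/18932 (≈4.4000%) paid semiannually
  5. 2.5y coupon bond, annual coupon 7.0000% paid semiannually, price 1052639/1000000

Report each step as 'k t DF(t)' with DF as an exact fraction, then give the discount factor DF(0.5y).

1 1/2 1969/2000
2 1 9561/10000
3 3/2 9291/10000
4 2 9167/10000
5 5/2 889/1000
DF(0.5y) = 1969/2000 ≈ 0.984500

step 1 [0.5y] swap r/2=31/1969: DF=(1 − 31/1969·(0))/(1+31/1969) = 1969/2000 ≈ 0.984500
step 2 [1y] swap r/2=439/19406: DF=(1 − 439/19406·(0.984500))/(1+439/19406) = 9561/10000 ≈ 0.956100
step 3 [1.5y] swap r/2=709/28697: DF=(1 − 709/28697·(0.984500+0.956100))/(1+709/28697) = 9291/10000 ≈ 0.929100
step 4 [2y] swap r/2=833/37864: DF=(1 − 833/37864·(0.984500+0.956100+0.929100))/(1+833/37864) = 9167/10000 ≈ 0.916700
step 5 [2.5y] bond c/2=7/200: DF=(1052639/1000000 − 7/200·(0.984500+0.956100+0.929100+0.916700))/(1+7/200) = 889/1000 ≈ 0.889000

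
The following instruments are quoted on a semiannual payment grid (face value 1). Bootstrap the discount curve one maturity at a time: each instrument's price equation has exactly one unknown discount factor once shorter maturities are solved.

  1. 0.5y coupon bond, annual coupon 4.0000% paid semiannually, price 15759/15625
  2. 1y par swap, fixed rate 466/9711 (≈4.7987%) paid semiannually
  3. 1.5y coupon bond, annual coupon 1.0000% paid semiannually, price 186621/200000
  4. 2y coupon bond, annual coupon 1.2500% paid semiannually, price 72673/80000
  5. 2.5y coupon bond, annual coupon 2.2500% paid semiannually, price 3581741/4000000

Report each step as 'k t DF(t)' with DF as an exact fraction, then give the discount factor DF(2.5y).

1 1/2 618/625
2 1 4767/5000
3 3/2 2297/2500
4 2 177/200
5 5/2 4219/5000
DF(2.5y) = 4219/5000 ≈ 0.843800

step 1 [0.5y] bond c/2=1/50: DF=(15759/15625 − 1/50·(0))/(1+1/50) = 618/625 ≈ 0.988800
step 2 [1y] swap r/2=233/9711: DF=(1 − 233/9711·(0.988800))/(1+233/9711) = 4767/5000 ≈ 0.953400
step 3 [1.5y] bond c/2=1/200: DF=(186621/200000 − 1/200·(0.988800+0.953400))/(1+1/200) = 2297/2500 ≈ 0.918800
step 4 [2y] bond c/2=1/160: DF=(72673/80000 − 1/160·(0.988800+0.953400+0.918800))/(1+1/160) = 177/200 ≈ 0.885000
step 5 [2.5y] bond c/2=9/800: DF=(3581741/4000000 − 9/800·(0.988800+0.953400+0.918800+0.885000))/(1+9/800) = 4219/5000 ≈ 0.843800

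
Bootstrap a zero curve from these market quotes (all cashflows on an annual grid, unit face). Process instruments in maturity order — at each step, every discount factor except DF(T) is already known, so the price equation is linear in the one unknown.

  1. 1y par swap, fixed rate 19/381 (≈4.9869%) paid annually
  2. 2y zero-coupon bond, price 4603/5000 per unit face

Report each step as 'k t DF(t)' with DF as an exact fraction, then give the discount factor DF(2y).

step 1 [1y] swap r/1=19/381: DF=(1 − 19/381·(0))/(1+19/381) = 381/400 ≈ 0.952500
step 2 [2y] zero: DF = P = 4603/5000 ≈ 0.920600

1 1 381/400
2 2 4603/5000
DF(2y) = 4603/5000 ≈ 0.920600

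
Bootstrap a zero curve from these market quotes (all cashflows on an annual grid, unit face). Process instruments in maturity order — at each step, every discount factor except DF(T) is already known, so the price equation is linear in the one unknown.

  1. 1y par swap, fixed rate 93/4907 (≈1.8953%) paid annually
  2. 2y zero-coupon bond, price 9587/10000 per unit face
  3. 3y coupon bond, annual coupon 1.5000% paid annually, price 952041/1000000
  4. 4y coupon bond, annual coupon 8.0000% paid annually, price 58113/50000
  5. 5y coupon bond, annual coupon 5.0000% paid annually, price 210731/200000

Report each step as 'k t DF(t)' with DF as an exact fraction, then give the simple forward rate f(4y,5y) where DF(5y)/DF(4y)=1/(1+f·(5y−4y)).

1 1 4907/5000
2 2 9587/10000
3 3 9093/10000
4 4 8651/10000
5 5 4133/5000
f(4y,5y) = ((8651/10000)/(4133/5000) − 1)/(1) = 385/8266 ≈ 4.6576%

step 1 [1y] swap r/1=93/4907: DF=(1 − 93/4907·(0))/(1+93/4907) = 4907/5000 ≈ 0.981400
step 2 [2y] zero: DF = P = 9587/10000 ≈ 0.958700
step 3 [3y] bond c/1=3/200: DF=(952041/1000000 − 3/200·(0.981400+0.958700))/(1+3/200) = 9093/10000 ≈ 0.909300
step 4 [4y] bond c/1=2/25: DF=(58113/50000 − 2/25·(0.981400+0.958700+0.909300))/(1+2/25) = 8651/10000 ≈ 0.865100
step 5 [5y] bond c/1=1/20: DF=(210731/200000 − 1/20·(0.981400+0.958700+0.909300+0.865100))/(1+1/20) = 4133/5000 ≈ 0.826600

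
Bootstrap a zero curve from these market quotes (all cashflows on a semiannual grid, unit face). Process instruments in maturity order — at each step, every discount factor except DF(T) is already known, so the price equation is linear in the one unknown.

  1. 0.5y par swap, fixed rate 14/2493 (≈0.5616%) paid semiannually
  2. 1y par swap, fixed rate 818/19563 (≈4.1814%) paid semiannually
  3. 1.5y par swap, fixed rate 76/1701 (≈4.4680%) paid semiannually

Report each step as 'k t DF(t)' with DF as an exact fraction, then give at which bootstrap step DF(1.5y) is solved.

1 1/2 2493/2500
2 1 9591/10000
3 3/2 4677/5000
DF(1.5y) is solved at step 3

step 1 [0.5y] swap r/2=7/2493: DF=(1 − 7/2493·(0))/(1+7/2493) = 2493/2500 ≈ 0.997200
step 2 [1y] swap r/2=409/19563: DF=(1 − 409/19563·(0.997200))/(1+409/19563) = 9591/10000 ≈ 0.959100
step 3 [1.5y] swap r/2=38/1701: DF=(1 − 38/1701·(0.997200+0.959100))/(1+38/1701) = 4677/5000 ≈ 0.935400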